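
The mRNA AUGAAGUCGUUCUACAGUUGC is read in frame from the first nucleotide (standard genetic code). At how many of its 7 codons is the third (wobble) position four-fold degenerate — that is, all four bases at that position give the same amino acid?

1

Codon 1 AUG (Met): third position 1-fold.
Codon 2 AAG (Lys): third position 2-fold.
Codon 3 UCG (Ser): third position 4-fold.
Codon 4 UUC (Phe): third position 2-fold.
Codon 5 UAC (Tyr): third position 2-fold.
Codon 6 AGU (Ser): third position 2-fold.
Codon 7 UGC (Cys): third position 2-fold.
Four-fold degenerate third positions: 1.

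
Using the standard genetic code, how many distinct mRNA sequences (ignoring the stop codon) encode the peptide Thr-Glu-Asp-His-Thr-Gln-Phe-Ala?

Thr: 4 codons.
Glu: 2 codons.
Asp: 2 codons.
His: 2 codons.
Thr: 4 codons.
Gln: 2 codons.
Phe: 2 codons.
Ala: 4 codons.
4 × 2 × 2 × 2 × 4 × 2 × 2 × 4 = 2048.

2048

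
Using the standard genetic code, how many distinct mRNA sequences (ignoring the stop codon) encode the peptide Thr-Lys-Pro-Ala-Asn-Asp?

512

Thr: 4 codons.
Lys: 2 codons.
Pro: 4 codons.
Ala: 4 codons.
Asn: 2 codons.
Asp: 2 codons.
4 × 2 × 4 × 4 × 2 × 2 = 512.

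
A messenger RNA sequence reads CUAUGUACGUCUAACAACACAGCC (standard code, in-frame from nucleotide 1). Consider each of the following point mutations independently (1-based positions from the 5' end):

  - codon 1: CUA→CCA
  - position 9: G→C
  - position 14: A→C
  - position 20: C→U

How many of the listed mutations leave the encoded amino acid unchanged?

Codon 1: CUA (Leu) → CCA (Pro) — missense.
Codon 3: ACG (Thr) → ACC (Thr) — synonymous.
Codon 5: AAC (Asn) → ACC (Thr) — missense.
Codon 7: ACA (Thr) → AUA (Ile) — missense.
Synonymous: 1 of 4.

1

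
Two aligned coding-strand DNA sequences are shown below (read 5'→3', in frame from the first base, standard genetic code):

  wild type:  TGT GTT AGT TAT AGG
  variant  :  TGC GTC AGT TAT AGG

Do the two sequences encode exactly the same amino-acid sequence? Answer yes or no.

yes

Codon 1: TGT Cys / TGC Cys — synonymous.
Codon 2: GTT Val / GTC Val — synonymous.
Codon 3: AGT Ser / AGT Ser — identical.
Codon 4: TAT Tyr / TAT Tyr — identical.
Codon 5: AGG Arg / AGG Arg — identical.
Nonsynonymous differences: 0 → same protein.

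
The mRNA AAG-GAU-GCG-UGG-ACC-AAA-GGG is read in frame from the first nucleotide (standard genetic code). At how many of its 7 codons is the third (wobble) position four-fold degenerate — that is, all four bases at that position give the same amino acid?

3

Codon 1 AAG (Lys): third position 2-fold.
Codon 2 GAU (Asp): third position 2-fold.
Codon 3 GCG (Ala): third position 4-fold.
Codon 4 UGG (Trp): third position 1-fold.
Codon 5 ACC (Thr): third position 4-fold.
Codon 6 AAA (Lys): third position 2-fold.
Codon 7 GGG (Gly): third position 4-fold.
Four-fold degenerate third positions: 3.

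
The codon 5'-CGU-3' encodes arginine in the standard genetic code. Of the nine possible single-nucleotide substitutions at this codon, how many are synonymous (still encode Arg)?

3

Position 1: none → 0 synonymous.
Position 2: none → 0 synonymous.
Position 3: CGC, CGA, CGG → 3 synonymous.
Total: 0 + 0 + 3 = 3.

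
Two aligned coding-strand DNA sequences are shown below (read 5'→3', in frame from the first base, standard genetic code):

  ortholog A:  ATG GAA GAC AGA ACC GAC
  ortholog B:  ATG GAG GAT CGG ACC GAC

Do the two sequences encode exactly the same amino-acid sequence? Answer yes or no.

Codon 1: ATG Met / ATG Met — identical.
Codon 2: GAA Glu / GAG Glu — synonymous.
Codon 3: GAC Asp / GAT Asp — synonymous.
Codon 4: AGA Arg / CGG Arg — synonymous.
Codon 5: ACC Thr / ACC Thr — identical.
Codon 6: GAC Asp / GAC Asp — identical.
Nonsynonymous differences: 0 → same protein.

yes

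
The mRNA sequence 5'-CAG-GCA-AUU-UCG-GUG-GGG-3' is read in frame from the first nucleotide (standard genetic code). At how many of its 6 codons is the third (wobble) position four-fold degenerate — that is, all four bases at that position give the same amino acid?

Codon 1 CAG (Gln): third position 2-fold.
Codon 2 GCA (Ala): third position 4-fold.
Codon 3 AUU (Ile): third position 3-fold.
Codon 4 UCG (Ser): third position 4-fold.
Codon 5 GUG (Val): third position 4-fold.
Codon 6 GGG (Gly): third position 4-fold.
Four-fold degenerate third positions: 4.

4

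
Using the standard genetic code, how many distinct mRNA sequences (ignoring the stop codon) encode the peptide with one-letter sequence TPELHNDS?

9216

Thr: 4 codons.
Pro: 4 codons.
Glu: 2 codons.
Leu: 6 codons.
His: 2 codons.
Asn: 2 codons.
Asp: 2 codons.
Ser: 6 codons.
4 × 4 × 2 × 6 × 2 × 2 × 2 × 6 = 9216.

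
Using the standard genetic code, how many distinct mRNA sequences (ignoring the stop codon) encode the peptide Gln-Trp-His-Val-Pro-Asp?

Gln: 2 codons.
Trp: 1 codon.
His: 2 codons.
Val: 4 codons.
Pro: 4 codons.
Asp: 2 codons.
2 × 1 × 2 × 4 × 4 × 2 = 128.

128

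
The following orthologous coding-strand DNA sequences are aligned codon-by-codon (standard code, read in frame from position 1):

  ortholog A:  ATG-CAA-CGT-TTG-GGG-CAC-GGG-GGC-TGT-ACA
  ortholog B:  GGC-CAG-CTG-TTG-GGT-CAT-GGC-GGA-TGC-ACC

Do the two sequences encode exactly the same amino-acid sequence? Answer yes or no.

no

Codon 1: ATG Met / GGC Gly — nonsynonymous.
Codon 2: CAA Gln / CAG Gln — synonymous.
Codon 3: CGT Arg / CTG Leu — nonsynonymous.
Codon 4: TTG Leu / TTG Leu — identical.
Codon 5: GGG Gly / GGT Gly — synonymous.
Codon 6: CAC His / CAT His — synonymous.
Codon 7: GGG Gly / GGC Gly — synonymous.
Codon 8: GGC Gly / GGA Gly — synonymous.
Codon 9: TGT Cys / TGC Cys — synonymous.
Codon 10: ACA Thr / ACC Thr — synonymous.
Nonsynonymous differences: 2 → different protein.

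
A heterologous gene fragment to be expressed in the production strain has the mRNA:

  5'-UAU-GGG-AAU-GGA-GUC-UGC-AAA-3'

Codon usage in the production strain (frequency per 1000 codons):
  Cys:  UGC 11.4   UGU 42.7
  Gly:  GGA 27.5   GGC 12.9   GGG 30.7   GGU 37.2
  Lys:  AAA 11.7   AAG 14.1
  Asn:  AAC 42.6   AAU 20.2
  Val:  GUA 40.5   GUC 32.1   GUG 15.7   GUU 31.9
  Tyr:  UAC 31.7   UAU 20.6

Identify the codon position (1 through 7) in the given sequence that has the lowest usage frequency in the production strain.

6

Codon 1 UAU (Tyr): 20.6 per 1000.
Codon 2 GGG (Gly): 30.7 per 1000.
Codon 3 AAU (Asn): 20.2 per 1000.
Codon 4 GGA (Gly): 27.5 per 1000.
Codon 5 GUC (Val): 32.1 per 1000.
Codon 6 UGC (Cys): 11.4 per 1000.
Codon 7 AAA (Lys): 11.7 per 1000.
Lowest frequency is 11.4 at codon 6.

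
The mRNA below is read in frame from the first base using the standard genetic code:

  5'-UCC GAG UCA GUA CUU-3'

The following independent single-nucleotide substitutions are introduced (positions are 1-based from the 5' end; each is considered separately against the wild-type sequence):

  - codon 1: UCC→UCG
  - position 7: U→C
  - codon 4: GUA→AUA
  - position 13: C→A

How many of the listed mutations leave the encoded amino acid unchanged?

Codon 1: UCC (Ser) → UCG (Ser) — synonymous.
Codon 3: UCA (Ser) → CCA (Pro) — missense.
Codon 4: GUA (Val) → AUA (Ile) — missense.
Codon 5: CUU (Leu) → AUU (Ile) — missense.
Synonymous: 1 of 4.

1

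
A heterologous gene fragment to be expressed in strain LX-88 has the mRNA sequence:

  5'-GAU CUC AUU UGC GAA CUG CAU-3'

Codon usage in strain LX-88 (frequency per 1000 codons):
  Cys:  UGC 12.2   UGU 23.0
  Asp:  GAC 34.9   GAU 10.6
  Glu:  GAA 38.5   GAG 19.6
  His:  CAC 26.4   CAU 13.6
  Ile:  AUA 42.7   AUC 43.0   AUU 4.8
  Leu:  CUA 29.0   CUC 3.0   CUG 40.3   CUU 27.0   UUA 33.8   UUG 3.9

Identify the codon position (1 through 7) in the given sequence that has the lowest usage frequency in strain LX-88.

2

Codon 1 GAU (Asp): 10.6 per 1000.
Codon 2 CUC (Leu): 3.0 per 1000.
Codon 3 AUU (Ile): 4.8 per 1000.
Codon 4 UGC (Cys): 12.2 per 1000.
Codon 5 GAA (Glu): 38.5 per 1000.
Codon 6 CUG (Leu): 40.3 per 1000.
Codon 7 CAU (His): 13.6 per 1000.
Lowest frequency is 3.0 at codon 2.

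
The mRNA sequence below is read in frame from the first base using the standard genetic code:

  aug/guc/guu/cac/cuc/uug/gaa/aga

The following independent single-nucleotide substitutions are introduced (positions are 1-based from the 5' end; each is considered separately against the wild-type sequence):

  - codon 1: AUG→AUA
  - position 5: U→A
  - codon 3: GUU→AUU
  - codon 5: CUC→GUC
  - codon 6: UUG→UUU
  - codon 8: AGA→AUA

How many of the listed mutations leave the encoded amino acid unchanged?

0

Codon 1: AUG (Met) → AUA (Ile) — missense.
Codon 2: GUC (Val) → GAC (Asp) — missense.
Codon 3: GUU (Val) → AUU (Ile) — missense.
Codon 5: CUC (Leu) → GUC (Val) — missense.
Codon 6: UUG (Leu) → UUU (Phe) — missense.
Codon 8: AGA (Arg) → AUA (Ile) — missense.
Synonymous: 0 of 6.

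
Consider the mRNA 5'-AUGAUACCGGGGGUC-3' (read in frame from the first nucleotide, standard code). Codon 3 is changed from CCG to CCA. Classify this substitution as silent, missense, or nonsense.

silent

Position 9 falls in codon 3: CCG → Pro.
After the substitution the codon is CCA → Pro.
Both encode Pro, so the change is synonymous.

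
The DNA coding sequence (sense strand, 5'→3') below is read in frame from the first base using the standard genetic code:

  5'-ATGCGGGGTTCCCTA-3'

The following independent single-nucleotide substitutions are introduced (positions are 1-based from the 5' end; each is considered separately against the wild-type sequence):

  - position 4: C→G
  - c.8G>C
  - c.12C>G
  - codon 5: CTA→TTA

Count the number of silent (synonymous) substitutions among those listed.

Codon 2: CGG (Arg) → GGG (Gly) — missense.
Codon 3: GGT (Gly) → GCT (Ala) — missense.
Codon 4: TCC (Ser) → TCG (Ser) — synonymous.
Codon 5: CTA (Leu) → TTA (Leu) — synonymous.
Synonymous: 2 of 4.

2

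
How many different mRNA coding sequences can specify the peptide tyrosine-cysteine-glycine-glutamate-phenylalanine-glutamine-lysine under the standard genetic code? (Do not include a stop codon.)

256

Tyr: 2 codons.
Cys: 2 codons.
Gly: 4 codons.
Glu: 2 codons.
Phe: 2 codons.
Gln: 2 codons.
Lys: 2 codons.
2 × 2 × 4 × 2 × 2 × 2 × 2 = 256.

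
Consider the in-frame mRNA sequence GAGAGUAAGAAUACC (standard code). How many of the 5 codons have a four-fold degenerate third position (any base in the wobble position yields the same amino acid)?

Codon 1 GAG (Glu): third position 2-fold.
Codon 2 AGU (Ser): third position 2-fold.
Codon 3 AAG (Lys): third position 2-fold.
Codon 4 AAU (Asn): third position 2-fold.
Codon 5 ACC (Thr): third position 4-fold.
Four-fold degenerate third positions: 1.

1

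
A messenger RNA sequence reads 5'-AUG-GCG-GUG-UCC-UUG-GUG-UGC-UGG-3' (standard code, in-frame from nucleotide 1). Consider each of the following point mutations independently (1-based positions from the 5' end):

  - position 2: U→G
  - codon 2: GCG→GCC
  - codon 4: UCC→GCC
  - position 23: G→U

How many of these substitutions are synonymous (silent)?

1

Codon 1: AUG (Met) → AGG (Arg) — missense.
Codon 2: GCG (Ala) → GCC (Ala) — synonymous.
Codon 4: UCC (Ser) → GCC (Ala) — missense.
Codon 8: UGG (Trp) → UUG (Leu) — missense.
Synonymous: 1 of 4.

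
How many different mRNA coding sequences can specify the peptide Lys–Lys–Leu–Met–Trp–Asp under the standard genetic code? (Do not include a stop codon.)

Lys: 2 codons.
Lys: 2 codons.
Leu: 6 codons.
Met: 1 codon.
Trp: 1 codon.
Asp: 2 codons.
2 × 2 × 6 × 1 × 1 × 2 = 48.

48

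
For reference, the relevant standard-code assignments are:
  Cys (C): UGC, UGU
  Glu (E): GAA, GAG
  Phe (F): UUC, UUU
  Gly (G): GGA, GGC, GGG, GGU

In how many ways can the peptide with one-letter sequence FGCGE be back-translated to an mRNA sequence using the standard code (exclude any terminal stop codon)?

Phe: 2 codons.
Gly: 4 codons.
Cys: 2 codons.
Gly: 4 codons.
Glu: 2 codons.
2 × 4 × 2 × 4 × 2 = 128.

128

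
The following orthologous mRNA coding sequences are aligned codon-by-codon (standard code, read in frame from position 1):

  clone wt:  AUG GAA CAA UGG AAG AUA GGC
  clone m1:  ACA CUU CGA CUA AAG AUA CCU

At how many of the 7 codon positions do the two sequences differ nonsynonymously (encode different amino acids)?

Codon 1: AUG Met / ACA Thr — nonsynonymous.
Codon 2: GAA Glu / CUU Leu — nonsynonymous.
Codon 3: CAA Gln / CGA Arg — nonsynonymous.
Codon 4: UGG Trp / CUA Leu — nonsynonymous.
Codon 5: AAG Lys / AAG Lys — identical.
Codon 6: AUA Ile / AUA Ile — identical.
Codon 7: GGC Gly / CCU Pro — nonsynonymous.
Nonsynonymous differences: 5.

5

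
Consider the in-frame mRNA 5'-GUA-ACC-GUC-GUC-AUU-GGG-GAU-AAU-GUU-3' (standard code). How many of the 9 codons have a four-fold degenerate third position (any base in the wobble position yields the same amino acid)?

Codon 1 GUA (Val): third position 4-fold.
Codon 2 ACC (Thr): third position 4-fold.
Codon 3 GUC (Val): third position 4-fold.
Codon 4 GUC (Val): third position 4-fold.
Codon 5 AUU (Ile): third position 3-fold.
Codon 6 GGG (Gly): third position 4-fold.
Codon 7 GAU (Asp): third position 2-fold.
Codon 8 AAU (Asn): third position 2-fold.
Codon 9 GUU (Val): third position 4-fold.
Four-fold degenerate third positions: 6.

6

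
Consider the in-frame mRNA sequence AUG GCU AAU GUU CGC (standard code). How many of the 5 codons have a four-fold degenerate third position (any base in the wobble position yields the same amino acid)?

3

Codon 1 AUG (Met): third position 1-fold.
Codon 2 GCU (Ala): third position 4-fold.
Codon 3 AAU (Asn): third position 2-fold.
Codon 4 GUU (Val): third position 4-fold.
Codon 5 CGC (Arg): third position 4-fold.
Four-fold degenerate third positions: 3.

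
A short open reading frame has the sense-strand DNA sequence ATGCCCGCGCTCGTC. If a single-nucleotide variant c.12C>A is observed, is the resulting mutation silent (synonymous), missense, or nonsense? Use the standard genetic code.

silent

Position 12 falls in codon 4: CTC → Leu.
After the substitution the codon is CTA → Leu.
Both encode Leu, so the change is synonymous.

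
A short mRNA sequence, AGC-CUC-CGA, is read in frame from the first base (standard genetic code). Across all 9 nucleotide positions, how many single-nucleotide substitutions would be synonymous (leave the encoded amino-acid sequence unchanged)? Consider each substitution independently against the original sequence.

Codon 1 (AGC, Ser): 1 synonymous substitution.
Codon 2 (CUC, Leu): 3 synonymous substitutions.
Codon 3 (CGA, Arg): 4 synonymous substitutions.
Total: 1 + 3 + 4 = 8.

8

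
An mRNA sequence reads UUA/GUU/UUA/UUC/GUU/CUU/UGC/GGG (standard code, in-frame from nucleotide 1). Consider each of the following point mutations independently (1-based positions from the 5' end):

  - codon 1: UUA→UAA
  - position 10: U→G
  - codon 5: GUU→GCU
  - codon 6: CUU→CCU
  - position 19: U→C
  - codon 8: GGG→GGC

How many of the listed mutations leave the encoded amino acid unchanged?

1

Codon 1: UUA (Leu) → UAA (Stop) — nonsense.
Codon 4: UUC (Phe) → GUC (Val) — missense.
Codon 5: GUU (Val) → GCU (Ala) — missense.
Codon 6: CUU (Leu) → CCU (Pro) — missense.
Codon 7: UGC (Cys) → CGC (Arg) — missense.
Codon 8: GGG (Gly) → GGC (Gly) — synonymous.
Synonymous: 1 of 6.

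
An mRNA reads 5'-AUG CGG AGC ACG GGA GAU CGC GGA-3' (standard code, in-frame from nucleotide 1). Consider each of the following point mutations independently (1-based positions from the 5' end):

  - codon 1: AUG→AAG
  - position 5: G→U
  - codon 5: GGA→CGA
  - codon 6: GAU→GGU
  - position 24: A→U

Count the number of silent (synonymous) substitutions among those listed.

Codon 1: AUG (Met) → AAG (Lys) — missense.
Codon 2: CGG (Arg) → CUG (Leu) — missense.
Codon 5: GGA (Gly) → CGA (Arg) — missense.
Codon 6: GAU (Asp) → GGU (Gly) — missense.
Codon 8: GGA (Gly) → GGU (Gly) — synonymous.
Synonymous: 1 of 5.

1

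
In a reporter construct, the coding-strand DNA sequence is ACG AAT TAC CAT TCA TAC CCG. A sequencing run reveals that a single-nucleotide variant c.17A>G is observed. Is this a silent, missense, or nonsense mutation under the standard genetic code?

missense

Position 17 falls in codon 6: TAC → Tyr.
After the substitution the codon is TGC → Cys.
Tyr ≠ Cys, so this is a missense mutation.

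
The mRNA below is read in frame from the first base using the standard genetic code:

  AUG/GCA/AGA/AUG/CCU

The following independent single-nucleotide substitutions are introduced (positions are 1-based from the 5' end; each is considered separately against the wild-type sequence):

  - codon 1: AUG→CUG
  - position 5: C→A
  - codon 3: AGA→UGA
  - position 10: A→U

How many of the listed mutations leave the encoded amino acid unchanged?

0

Codon 1: AUG (Met) → CUG (Leu) — missense.
Codon 2: GCA (Ala) → GAA (Glu) — missense.
Codon 3: AGA (Arg) → UGA (Stop) — nonsense.
Codon 4: AUG (Met) → UUG (Leu) — missense.
Synonymous: 0 of 4.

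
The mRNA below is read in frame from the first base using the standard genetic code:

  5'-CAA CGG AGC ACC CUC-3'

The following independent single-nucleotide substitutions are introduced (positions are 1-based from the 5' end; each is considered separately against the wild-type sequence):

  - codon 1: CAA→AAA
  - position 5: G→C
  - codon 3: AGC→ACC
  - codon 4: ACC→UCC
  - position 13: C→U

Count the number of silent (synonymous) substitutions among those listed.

Codon 1: CAA (Gln) → AAA (Lys) — missense.
Codon 2: CGG (Arg) → CCG (Pro) — missense.
Codon 3: AGC (Ser) → ACC (Thr) — missense.
Codon 4: ACC (Thr) → UCC (Ser) — missense.
Codon 5: CUC (Leu) → UUC (Phe) — missense.
Synonymous: 0 of 5.

0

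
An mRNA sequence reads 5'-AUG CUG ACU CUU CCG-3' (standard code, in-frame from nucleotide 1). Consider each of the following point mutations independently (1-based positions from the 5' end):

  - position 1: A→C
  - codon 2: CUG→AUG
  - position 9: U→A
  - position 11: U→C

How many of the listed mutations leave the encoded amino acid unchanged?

Codon 1: AUG (Met) → CUG (Leu) — missense.
Codon 2: CUG (Leu) → AUG (Met) — missense.
Codon 3: ACU (Thr) → ACA (Thr) — synonymous.
Codon 4: CUU (Leu) → CCU (Pro) — missense.
Synonymous: 1 of 4.

1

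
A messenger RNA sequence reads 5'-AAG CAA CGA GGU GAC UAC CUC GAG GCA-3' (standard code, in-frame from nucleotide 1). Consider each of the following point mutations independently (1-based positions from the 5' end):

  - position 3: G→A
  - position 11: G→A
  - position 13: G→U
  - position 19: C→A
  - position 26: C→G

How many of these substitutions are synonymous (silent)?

1

Codon 1: AAG (Lys) → AAA (Lys) — synonymous.
Codon 4: GGU (Gly) → GAU (Asp) — missense.
Codon 5: GAC (Asp) → UAC (Tyr) — missense.
Codon 7: CUC (Leu) → AUC (Ile) — missense.
Codon 9: GCA (Ala) → GGA (Gly) — missense.
Synonymous: 1 of 5.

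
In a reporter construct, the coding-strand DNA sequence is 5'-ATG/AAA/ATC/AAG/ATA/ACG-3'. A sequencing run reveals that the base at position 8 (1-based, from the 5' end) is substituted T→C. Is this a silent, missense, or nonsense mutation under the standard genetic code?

Position 8 falls in codon 3: ATC → Ile.
After the substitution the codon is ACC → Thr.
Ile ≠ Thr, so this is a missense mutation.

missense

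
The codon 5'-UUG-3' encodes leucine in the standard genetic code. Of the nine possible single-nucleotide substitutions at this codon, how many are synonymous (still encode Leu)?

Position 1: CUG → 1 synonymous.
Position 2: none → 0 synonymous.
Position 3: UUA → 1 synonymous.
Total: 1 + 0 + 1 = 2.

2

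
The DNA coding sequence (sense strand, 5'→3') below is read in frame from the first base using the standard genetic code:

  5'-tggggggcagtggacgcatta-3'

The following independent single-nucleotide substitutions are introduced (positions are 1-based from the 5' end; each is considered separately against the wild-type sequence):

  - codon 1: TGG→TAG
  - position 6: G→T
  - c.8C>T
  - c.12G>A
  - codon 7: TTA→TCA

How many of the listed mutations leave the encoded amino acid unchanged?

2

Codon 1: TGG (Trp) → TAG (Stop) — nonsense.
Codon 2: GGG (Gly) → GGT (Gly) — synonymous.
Codon 3: GCA (Ala) → GTA (Val) — missense.
Codon 4: GTG (Val) → GTA (Val) — synonymous.
Codon 7: TTA (Leu) → TCA (Ser) — missense.
Synonymous: 2 of 5.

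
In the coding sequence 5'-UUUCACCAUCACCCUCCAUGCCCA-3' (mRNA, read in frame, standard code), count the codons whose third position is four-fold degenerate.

3

Codon 1 UUU (Phe): third position 2-fold.
Codon 2 CAC (His): third position 2-fold.
Codon 3 CAU (His): third position 2-fold.
Codon 4 CAC (His): third position 2-fold.
Codon 5 CCU (Pro): third position 4-fold.
Codon 6 CCA (Pro): third position 4-fold.
Codon 7 UGC (Cys): third position 2-fold.
Codon 8 CCA (Pro): third position 4-fold.
Four-fold degenerate third positions: 3.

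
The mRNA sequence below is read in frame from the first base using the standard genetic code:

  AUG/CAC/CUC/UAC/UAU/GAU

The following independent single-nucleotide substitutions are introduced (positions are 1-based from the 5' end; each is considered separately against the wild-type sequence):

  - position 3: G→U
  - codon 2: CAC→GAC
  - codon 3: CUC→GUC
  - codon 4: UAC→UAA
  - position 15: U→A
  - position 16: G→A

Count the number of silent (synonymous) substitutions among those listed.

Codon 1: AUG (Met) → AUU (Ile) — missense.
Codon 2: CAC (His) → GAC (Asp) — missense.
Codon 3: CUC (Leu) → GUC (Val) — missense.
Codon 4: UAC (Tyr) → UAA (Stop) — nonsense.
Codon 5: UAU (Tyr) → UAA (Stop) — nonsense.
Codon 6: GAU (Asp) → AAU (Asn) — missense.
Synonymous: 0 of 6.

0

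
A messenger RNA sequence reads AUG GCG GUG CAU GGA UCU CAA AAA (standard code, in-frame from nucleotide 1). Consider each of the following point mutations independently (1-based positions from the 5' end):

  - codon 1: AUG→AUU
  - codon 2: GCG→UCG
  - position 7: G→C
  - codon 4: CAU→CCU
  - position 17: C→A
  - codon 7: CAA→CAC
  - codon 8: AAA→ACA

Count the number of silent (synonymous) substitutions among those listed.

Codon 1: AUG (Met) → AUU (Ile) — missense.
Codon 2: GCG (Ala) → UCG (Ser) — missense.
Codon 3: GUG (Val) → CUG (Leu) — missense.
Codon 4: CAU (His) → CCU (Pro) — missense.
Codon 6: UCU (Ser) → UAU (Tyr) — missense.
Codon 7: CAA (Gln) → CAC (His) — missense.
Codon 8: AAA (Lys) → ACA (Thr) — missense.
Synonymous: 0 of 7.

0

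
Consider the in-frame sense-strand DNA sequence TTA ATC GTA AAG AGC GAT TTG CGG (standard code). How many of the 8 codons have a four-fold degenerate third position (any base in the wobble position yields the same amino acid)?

2

Codon 1 TTA (Leu): third position 2-fold.
Codon 2 ATC (Ile): third position 3-fold.
Codon 3 GTA (Val): third position 4-fold.
Codon 4 AAG (Lys): third position 2-fold.
Codon 5 AGC (Ser): third position 2-fold.
Codon 6 GAT (Asp): third position 2-fold.
Codon 7 TTG (Leu): third position 2-fold.
Codon 8 CGG (Arg): third position 4-fold.
Four-fold degenerate third positions: 2.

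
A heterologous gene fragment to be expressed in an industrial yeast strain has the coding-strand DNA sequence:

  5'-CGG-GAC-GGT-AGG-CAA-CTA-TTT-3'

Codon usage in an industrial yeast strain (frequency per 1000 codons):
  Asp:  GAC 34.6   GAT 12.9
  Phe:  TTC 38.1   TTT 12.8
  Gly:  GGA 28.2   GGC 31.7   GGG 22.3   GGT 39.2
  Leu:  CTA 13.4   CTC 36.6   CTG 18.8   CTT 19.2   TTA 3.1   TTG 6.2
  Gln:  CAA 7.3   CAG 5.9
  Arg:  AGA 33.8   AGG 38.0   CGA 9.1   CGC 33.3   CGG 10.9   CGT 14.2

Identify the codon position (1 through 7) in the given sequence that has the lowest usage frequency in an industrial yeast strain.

5

Codon 1 CGG (Arg): 10.9 per 1000.
Codon 2 GAC (Asp): 34.6 per 1000.
Codon 3 GGT (Gly): 39.2 per 1000.
Codon 4 AGG (Arg): 38.0 per 1000.
Codon 5 CAA (Gln): 7.3 per 1000.
Codon 6 CTA (Leu): 13.4 per 1000.
Codon 7 TTT (Phe): 12.8 per 1000.
Lowest frequency is 7.3 at codon 5.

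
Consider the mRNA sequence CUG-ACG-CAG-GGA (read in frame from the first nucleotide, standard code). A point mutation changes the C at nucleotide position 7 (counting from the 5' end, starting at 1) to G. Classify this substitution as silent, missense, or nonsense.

missense

Position 7 falls in codon 3: CAG → Gln.
After the substitution the codon is GAG → Glu.
Gln ≠ Glu, so this is a missense mutation.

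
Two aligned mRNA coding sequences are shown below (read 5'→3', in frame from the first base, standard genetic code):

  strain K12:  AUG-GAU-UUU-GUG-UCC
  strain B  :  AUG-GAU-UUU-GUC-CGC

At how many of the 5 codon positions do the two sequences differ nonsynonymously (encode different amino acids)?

1

Codon 1: AUG Met / AUG Met — identical.
Codon 2: GAU Asp / GAU Asp — identical.
Codon 3: UUU Phe / UUU Phe — identical.
Codon 4: GUG Val / GUC Val — synonymous.
Codon 5: UCC Ser / CGC Arg — nonsynonymous.
Nonsynonymous differences: 1.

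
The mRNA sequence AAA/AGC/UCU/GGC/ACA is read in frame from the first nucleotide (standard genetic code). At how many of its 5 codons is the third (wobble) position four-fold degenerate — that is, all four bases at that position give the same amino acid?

Codon 1 AAA (Lys): third position 2-fold.
Codon 2 AGC (Ser): third position 2-fold.
Codon 3 UCU (Ser): third position 4-fold.
Codon 4 GGC (Gly): third position 4-fold.
Codon 5 ACA (Thr): third position 4-fold.
Four-fold degenerate third positions: 3.

3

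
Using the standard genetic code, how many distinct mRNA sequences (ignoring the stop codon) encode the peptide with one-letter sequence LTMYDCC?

Leu: 6 codons.
Thr: 4 codons.
Met: 1 codon.
Tyr: 2 codons.
Asp: 2 codons.
Cys: 2 codons.
Cys: 2 codons.
6 × 4 × 1 × 2 × 2 × 2 × 2 = 384.

384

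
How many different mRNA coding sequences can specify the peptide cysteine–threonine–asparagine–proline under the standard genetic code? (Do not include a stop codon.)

Cys: 2 codons.
Thr: 4 codons.
Asn: 2 codons.
Pro: 4 codons.
2 × 4 × 2 × 4 = 64.

64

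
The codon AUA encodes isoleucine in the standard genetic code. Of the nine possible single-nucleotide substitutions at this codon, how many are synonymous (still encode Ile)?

2

Position 1: none → 0 synonymous.
Position 2: none → 0 synonymous.
Position 3: AUU, AUC → 2 synonymous.
Total: 0 + 0 + 2 = 2.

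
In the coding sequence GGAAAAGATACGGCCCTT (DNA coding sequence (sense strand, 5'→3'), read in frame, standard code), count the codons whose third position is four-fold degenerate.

4

Codon 1 GGA (Gly): third position 4-fold.
Codon 2 AAA (Lys): third position 2-fold.
Codon 3 GAT (Asp): third position 2-fold.
Codon 4 ACG (Thr): third position 4-fold.
Codon 5 GCC (Ala): third position 4-fold.
Codon 6 CTT (Leu): third position 4-fold.
Four-fold degenerate third positions: 4.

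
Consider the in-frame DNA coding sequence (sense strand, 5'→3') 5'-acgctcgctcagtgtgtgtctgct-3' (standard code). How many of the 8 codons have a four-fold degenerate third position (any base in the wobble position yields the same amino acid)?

Codon 1 ACG (Thr): third position 4-fold.
Codon 2 CTC (Leu): third position 4-fold.
Codon 3 GCT (Ala): third position 4-fold.
Codon 4 CAG (Gln): third position 2-fold.
Codon 5 TGT (Cys): third position 2-fold.
Codon 6 GTG (Val): third position 4-fold.
Codon 7 TCT (Ser): third position 4-fold.
Codon 8 GCT (Ala): third position 4-fold.
Four-fold degenerate third positions: 6.

6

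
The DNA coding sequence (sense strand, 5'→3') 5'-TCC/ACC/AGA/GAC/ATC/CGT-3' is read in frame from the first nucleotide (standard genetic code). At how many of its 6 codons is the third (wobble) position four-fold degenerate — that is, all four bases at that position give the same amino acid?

3

Codon 1 TCC (Ser): third position 4-fold.
Codon 2 ACC (Thr): third position 4-fold.
Codon 3 AGA (Arg): third position 2-fold.
Codon 4 GAC (Asp): third position 2-fold.
Codon 5 ATC (Ile): third position 3-fold.
Codon 6 CGT (Arg): third position 4-fold.
Four-fold degenerate third positions: 3.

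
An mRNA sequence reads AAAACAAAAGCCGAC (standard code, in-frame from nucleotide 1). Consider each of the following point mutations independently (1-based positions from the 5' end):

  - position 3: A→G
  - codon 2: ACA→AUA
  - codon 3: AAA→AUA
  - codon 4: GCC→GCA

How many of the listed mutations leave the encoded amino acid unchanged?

2

Codon 1: AAA (Lys) → AAG (Lys) — synonymous.
Codon 2: ACA (Thr) → AUA (Ile) — missense.
Codon 3: AAA (Lys) → AUA (Ile) — missense.
Codon 4: GCC (Ala) → GCA (Ala) — synonymous.
Synonymous: 2 of 4.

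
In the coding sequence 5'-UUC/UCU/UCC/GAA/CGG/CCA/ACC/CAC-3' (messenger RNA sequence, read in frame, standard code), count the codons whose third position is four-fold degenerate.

Codon 1 UUC (Phe): third position 2-fold.
Codon 2 UCU (Ser): third position 4-fold.
Codon 3 UCC (Ser): third position 4-fold.
Codon 4 GAA (Glu): third position 2-fold.
Codon 5 CGG (Arg): third position 4-fold.
Codon 6 CCA (Pro): third position 4-fold.
Codon 7 ACC (Thr): third position 4-fold.
Codon 8 CAC (His): third position 2-fold.
Four-fold degenerate third positions: 5.

5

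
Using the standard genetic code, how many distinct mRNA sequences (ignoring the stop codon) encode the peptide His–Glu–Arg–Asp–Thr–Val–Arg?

4608

His: 2 codons.
Glu: 2 codons.
Arg: 6 codons.
Asp: 2 codons.
Thr: 4 codons.
Val: 4 codons.
Arg: 6 codons.
2 × 2 × 6 × 2 × 4 × 4 × 6 = 4608.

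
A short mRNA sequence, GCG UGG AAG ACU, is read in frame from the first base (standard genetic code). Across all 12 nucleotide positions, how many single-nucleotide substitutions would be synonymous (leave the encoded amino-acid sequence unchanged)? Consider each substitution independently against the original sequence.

Codon 1 (GCG, Ala): 3 synonymous substitutions.
Codon 2 (UGG, Trp): 0 synonymous substitutions.
Codon 3 (AAG, Lys): 1 synonymous substitution.
Codon 4 (ACU, Thr): 3 synonymous substitutions.
Total: 3 + 0 + 1 + 3 = 7.

7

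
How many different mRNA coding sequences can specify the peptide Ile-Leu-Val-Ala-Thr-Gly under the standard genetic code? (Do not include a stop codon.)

4608

Ile: 3 codons.
Leu: 6 codons.
Val: 4 codons.
Ala: 4 codons.
Thr: 4 codons.
Gly: 4 codons.
3 × 6 × 4 × 4 × 4 × 4 = 4608.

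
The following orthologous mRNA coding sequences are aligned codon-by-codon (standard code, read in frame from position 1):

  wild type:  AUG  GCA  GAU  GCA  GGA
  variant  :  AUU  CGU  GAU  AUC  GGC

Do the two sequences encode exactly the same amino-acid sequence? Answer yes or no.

Codon 1: AUG Met / AUU Ile — nonsynonymous.
Codon 2: GCA Ala / CGU Arg — nonsynonymous.
Codon 3: GAU Asp / GAU Asp — identical.
Codon 4: GCA Ala / AUC Ile — nonsynonymous.
Codon 5: GGA Gly / GGC Gly — synonymous.
Nonsynonymous differences: 3 → different protein.

no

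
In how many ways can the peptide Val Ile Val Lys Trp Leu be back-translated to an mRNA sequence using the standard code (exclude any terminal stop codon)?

576

Val: 4 codons.
Ile: 3 codons.
Val: 4 codons.
Lys: 2 codons.
Trp: 1 codon.
Leu: 6 codons.
4 × 3 × 4 × 2 × 1 × 6 = 576.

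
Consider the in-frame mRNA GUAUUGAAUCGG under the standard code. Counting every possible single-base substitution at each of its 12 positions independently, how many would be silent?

10

Codon 1 (GUA, Val): 3 synonymous substitutions.
Codon 2 (UUG, Leu): 2 synonymous substitutions.
Codon 3 (AAU, Asn): 1 synonymous substitution.
Codon 4 (CGG, Arg): 4 synonymous substitutions.
Total: 3 + 2 + 1 + 4 = 10.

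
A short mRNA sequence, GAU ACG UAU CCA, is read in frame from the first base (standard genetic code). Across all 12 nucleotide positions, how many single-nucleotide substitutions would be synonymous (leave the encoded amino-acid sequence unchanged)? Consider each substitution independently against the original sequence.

8

Codon 1 (GAU, Asp): 1 synonymous substitution.
Codon 2 (ACG, Thr): 3 synonymous substitutions.
Codon 3 (UAU, Tyr): 1 synonymous substitution.
Codon 4 (CCA, Pro): 3 synonymous substitutions.
Total: 1 + 3 + 1 + 3 = 8.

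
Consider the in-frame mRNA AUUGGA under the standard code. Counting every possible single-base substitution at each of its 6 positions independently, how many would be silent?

5

Codon 1 (AUU, Ile): 2 synonymous substitutions.
Codon 2 (GGA, Gly): 3 synonymous substitutions.
Total: 2 + 3 = 5.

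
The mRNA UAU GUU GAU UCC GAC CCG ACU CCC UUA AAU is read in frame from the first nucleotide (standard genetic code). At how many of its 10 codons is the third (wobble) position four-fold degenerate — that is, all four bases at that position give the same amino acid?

Codon 1 UAU (Tyr): third position 2-fold.
Codon 2 GUU (Val): third position 4-fold.
Codon 3 GAU (Asp): third position 2-fold.
Codon 4 UCC (Ser): third position 4-fold.
Codon 5 GAC (Asp): third position 2-fold.
Codon 6 CCG (Pro): third position 4-fold.
Codon 7 ACU (Thr): third position 4-fold.
Codon 8 CCC (Pro): third position 4-fold.
Codon 9 UUA (Leu): third position 2-fold.
Codon 10 AAU (Asn): third position 2-fold.
Four-fold degenerate third positions: 5.

5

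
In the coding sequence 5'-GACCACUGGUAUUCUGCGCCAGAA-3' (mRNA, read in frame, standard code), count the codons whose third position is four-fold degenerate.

Codon 1 GAC (Asp): third position 2-fold.
Codon 2 CAC (His): third position 2-fold.
Codon 3 UGG (Trp): third position 1-fold.
Codon 4 UAU (Tyr): third position 2-fold.
Codon 5 UCU (Ser): third position 4-fold.
Codon 6 GCG (Ala): third position 4-fold.
Codon 7 CCA (Pro): third position 4-fold.
Codon 8 GAA (Glu): third position 2-fold.
Four-fold degenerate third positions: 3.

3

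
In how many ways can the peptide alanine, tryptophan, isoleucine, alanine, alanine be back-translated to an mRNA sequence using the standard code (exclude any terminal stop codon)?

Ala: 4 codons.
Trp: 1 codon.
Ile: 3 codons.
Ala: 4 codons.
Ala: 4 codons.
4 × 1 × 3 × 4 × 4 = 192.

192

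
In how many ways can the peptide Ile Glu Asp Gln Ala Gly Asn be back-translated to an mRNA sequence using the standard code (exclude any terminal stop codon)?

Ile: 3 codons.
Glu: 2 codons.
Asp: 2 codons.
Gln: 2 codons.
Ala: 4 codons.
Gly: 4 codons.
Asn: 2 codons.
3 × 2 × 2 × 2 × 4 × 4 × 2 = 768.

768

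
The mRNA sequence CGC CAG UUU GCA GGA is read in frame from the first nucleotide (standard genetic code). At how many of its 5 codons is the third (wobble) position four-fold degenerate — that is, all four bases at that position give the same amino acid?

Codon 1 CGC (Arg): third position 4-fold.
Codon 2 CAG (Gln): third position 2-fold.
Codon 3 UUU (Phe): third position 2-fold.
Codon 4 GCA (Ala): third position 4-fold.
Codon 5 GGA (Gly): third position 4-fold.
Four-fold degenerate third positions: 3.

3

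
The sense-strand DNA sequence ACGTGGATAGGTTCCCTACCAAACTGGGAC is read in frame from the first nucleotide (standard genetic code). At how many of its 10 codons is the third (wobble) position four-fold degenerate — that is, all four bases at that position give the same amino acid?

Codon 1 ACG (Thr): third position 4-fold.
Codon 2 TGG (Trp): third position 1-fold.
Codon 3 ATA (Ile): third position 3-fold.
Codon 4 GGT (Gly): third position 4-fold.
Codon 5 TCC (Ser): third position 4-fold.
Codon 6 CTA (Leu): third position 4-fold.
Codon 7 CCA (Pro): third position 4-fold.
Codon 8 AAC (Asn): third position 2-fold.
Codon 9 TGG (Trp): third position 1-fold.
Codon 10 GAC (Asp): third position 2-fold.
Four-fold degenerate third positions: 5.

5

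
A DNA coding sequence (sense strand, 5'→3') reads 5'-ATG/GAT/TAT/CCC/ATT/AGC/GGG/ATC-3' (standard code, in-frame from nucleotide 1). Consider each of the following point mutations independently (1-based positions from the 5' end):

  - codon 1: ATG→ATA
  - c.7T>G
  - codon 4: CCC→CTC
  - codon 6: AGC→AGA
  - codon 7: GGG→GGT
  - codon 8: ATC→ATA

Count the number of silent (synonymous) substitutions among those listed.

2

Codon 1: ATG (Met) → ATA (Ile) — missense.
Codon 3: TAT (Tyr) → GAT (Asp) — missense.
Codon 4: CCC (Pro) → CTC (Leu) — missense.
Codon 6: AGC (Ser) → AGA (Arg) — missense.
Codon 7: GGG (Gly) → GGT (Gly) — synonymous.
Codon 8: ATC (Ile) → ATA (Ile) — synonymous.
Synonymous: 2 of 6.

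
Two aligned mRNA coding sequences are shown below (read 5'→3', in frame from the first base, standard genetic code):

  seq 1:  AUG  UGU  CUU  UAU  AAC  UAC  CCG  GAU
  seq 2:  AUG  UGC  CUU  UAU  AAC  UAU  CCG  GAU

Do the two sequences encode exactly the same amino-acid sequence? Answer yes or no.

yes

Codon 1: AUG Met / AUG Met — identical.
Codon 2: UGU Cys / UGC Cys — synonymous.
Codon 3: CUU Leu / CUU Leu — identical.
Codon 4: UAU Tyr / UAU Tyr — identical.
Codon 5: AAC Asn / AAC Asn — identical.
Codon 6: UAC Tyr / UAU Tyr — synonymous.
Codon 7: CCG Pro / CCG Pro — identical.
Codon 8: GAU Asp / GAU Asp — identical.
Nonsynonymous differences: 0 → same protein.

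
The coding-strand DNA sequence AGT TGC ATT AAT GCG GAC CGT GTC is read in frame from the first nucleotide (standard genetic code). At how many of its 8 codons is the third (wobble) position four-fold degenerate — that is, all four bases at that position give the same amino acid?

Codon 1 AGT (Ser): third position 2-fold.
Codon 2 TGC (Cys): third position 2-fold.
Codon 3 ATT (Ile): third position 3-fold.
Codon 4 AAT (Asn): third position 2-fold.
Codon 5 GCG (Ala): third position 4-fold.
Codon 6 GAC (Asp): third position 2-fold.
Codon 7 CGT (Arg): third position 4-fold.
Codon 8 GTC (Val): third position 4-fold.
Four-fold degenerate third positions: 3.

3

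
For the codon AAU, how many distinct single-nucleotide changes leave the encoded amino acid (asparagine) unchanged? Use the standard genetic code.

1

Position 1: none → 0 synonymous.
Position 2: none → 0 synonymous.
Position 3: AAC → 1 synonymous.
Total: 0 + 0 + 1 = 1.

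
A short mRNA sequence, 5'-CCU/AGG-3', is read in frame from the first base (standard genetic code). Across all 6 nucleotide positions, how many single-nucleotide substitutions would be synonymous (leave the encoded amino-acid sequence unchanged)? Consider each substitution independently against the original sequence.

Codon 1 (CCU, Pro): 3 synonymous substitutions.
Codon 2 (AGG, Arg): 2 synonymous substitutions.
Total: 3 + 2 = 5.

5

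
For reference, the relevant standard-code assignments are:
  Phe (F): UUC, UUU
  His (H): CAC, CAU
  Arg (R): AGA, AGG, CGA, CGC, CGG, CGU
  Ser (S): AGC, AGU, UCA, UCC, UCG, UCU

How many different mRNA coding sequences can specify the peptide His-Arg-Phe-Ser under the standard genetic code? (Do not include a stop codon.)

144

His: 2 codons.
Arg: 6 codons.
Phe: 2 codons.
Ser: 6 codons.
2 × 6 × 2 × 6 = 144.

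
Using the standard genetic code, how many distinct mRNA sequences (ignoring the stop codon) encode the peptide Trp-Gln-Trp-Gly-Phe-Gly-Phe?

128

Trp: 1 codon.
Gln: 2 codons.
Trp: 1 codon.
Gly: 4 codons.
Phe: 2 codons.
Gly: 4 codons.
Phe: 2 codons.
1 × 2 × 1 × 4 × 2 × 4 × 2 = 128.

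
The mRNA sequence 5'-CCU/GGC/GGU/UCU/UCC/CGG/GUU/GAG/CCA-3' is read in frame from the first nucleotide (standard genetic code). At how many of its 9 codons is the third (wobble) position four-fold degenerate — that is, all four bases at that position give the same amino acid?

8

Codon 1 CCU (Pro): third position 4-fold.
Codon 2 GGC (Gly): third position 4-fold.
Codon 3 GGU (Gly): third position 4-fold.
Codon 4 UCU (Ser): third position 4-fold.
Codon 5 UCC (Ser): third position 4-fold.
Codon 6 CGG (Arg): third position 4-fold.
Codon 7 GUU (Val): third position 4-fold.
Codon 8 GAG (Glu): third position 2-fold.
Codon 9 CCA (Pro): third position 4-fold.
Four-fold degenerate third positions: 8.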